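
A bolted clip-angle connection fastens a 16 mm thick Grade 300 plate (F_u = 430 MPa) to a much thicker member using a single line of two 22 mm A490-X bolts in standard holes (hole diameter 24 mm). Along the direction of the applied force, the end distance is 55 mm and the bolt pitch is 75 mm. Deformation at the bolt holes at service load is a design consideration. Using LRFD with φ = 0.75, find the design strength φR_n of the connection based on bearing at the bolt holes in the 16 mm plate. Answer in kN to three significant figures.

539 kN

Per bolt r_n = 1.2 l_c t F_u ≤ 2.4 d t F_u; upper limit = 2.4 × 22 × 16 × 430 / 1000 = 363.3 kN.
Edge bolt: l_c = 55 − 24/2 = 43 mm → 1.2 × 43 × 16 × 430 / 1000 = 355 → r_n = 355 kN.
Interior bolts: l_c = 75 − 24 = 51 mm → 1.2 × 51 × 16 × 430 / 1000 = 421.1 → r_n = 363.3 kN.
R_n = 1 × 355 + 1 × 363.3 = 718.3 kN.
Design strength φR_n = 0.75 × 718.3 = 539 kN.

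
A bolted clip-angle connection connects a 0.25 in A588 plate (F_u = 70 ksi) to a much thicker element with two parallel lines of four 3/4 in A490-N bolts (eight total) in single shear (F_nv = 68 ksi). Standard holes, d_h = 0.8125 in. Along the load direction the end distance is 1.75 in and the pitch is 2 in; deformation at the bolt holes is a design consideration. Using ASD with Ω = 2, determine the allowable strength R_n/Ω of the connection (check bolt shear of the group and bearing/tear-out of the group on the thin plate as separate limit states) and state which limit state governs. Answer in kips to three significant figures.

Bolt shear: A_b = π·0.75²/4 = 0.4418 in²; R_n = 68 × 0.4418 × 8 × 1 = 240.3 kips → 240.3 / 2 = 120 kips.
Bearing (1.2 l_c t F_u ≤ 2.4 d t F_u): upper limit = 2.4·0.75·0.25·70 = 31.5 kips.
  Edge l_c = 1.75 − 0.8125/2 = 1.344 → r_n = 28.22 kips; interior l_c = 2 − 0.8125 = 1.188 → r_n = 24.94 kips.
  R_n,bearing = 2·28.22 + 6·24.94 = 206.1 kips → 206.1 / 2 = 103 kips.
Bearing governs: 103 kips.

103 kips (bearing governs)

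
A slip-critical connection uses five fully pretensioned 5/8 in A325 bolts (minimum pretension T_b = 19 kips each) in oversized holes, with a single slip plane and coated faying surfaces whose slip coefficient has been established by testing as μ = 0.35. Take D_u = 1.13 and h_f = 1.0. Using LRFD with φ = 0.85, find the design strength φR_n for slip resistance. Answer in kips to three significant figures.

31.9 kips

R_n = μ · D_u · h_f · T_b · n_s · n_b = 0.35 × 1.13 × 1.0 × 19 × 1 × 5 = 37.57 kips.
Design strength φR_n = 0.85 × 37.57 = 31.9 kips.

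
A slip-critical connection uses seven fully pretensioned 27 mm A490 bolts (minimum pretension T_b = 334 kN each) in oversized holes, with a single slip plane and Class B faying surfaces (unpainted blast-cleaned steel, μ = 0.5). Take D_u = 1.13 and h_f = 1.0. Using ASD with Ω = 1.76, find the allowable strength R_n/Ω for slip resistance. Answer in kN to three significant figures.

751 kN

R_n = μ · D_u · h_f · T_b · n_s · n_b = 0.5 × 1.13 × 1.0 × 334 × 1 × 7 = 1321 kN.
Allowable strength R_n/Ω = 1321 / 1.76 = 751 kN.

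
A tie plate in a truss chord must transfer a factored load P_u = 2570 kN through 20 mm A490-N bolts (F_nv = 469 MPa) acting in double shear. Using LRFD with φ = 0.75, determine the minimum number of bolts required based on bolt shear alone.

A_b = π·20²/4 = 314.2 mm².
Per-bolt design strength φR_n = 0.75 × 469 × 314.2 × 2 / 1000 = 221 kN.
n ≥ 2570 / 221 = 11.63 → use 12 bolts.

12 bolts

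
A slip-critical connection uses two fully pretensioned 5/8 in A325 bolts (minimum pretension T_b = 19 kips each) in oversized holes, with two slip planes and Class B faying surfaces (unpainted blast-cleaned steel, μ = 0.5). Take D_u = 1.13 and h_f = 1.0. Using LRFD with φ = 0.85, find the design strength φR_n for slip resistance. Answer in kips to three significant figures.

36.5 kips

R_n = μ · D_u · h_f · T_b · n_s · n_b = 0.5 × 1.13 × 1.0 × 19 × 2 × 2 = 42.94 kips.
Design strength φR_n = 0.85 × 42.94 = 36.5 kips.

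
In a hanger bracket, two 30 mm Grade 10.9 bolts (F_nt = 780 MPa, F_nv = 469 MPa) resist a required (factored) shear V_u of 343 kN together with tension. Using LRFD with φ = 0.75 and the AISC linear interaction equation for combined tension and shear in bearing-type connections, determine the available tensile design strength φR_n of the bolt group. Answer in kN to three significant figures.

A_b = π·30²/4 = 706.9 mm²; f_rv = 343 × 1000 / (2 × 706.9) = 242.6 MPa.
F'_nt = 1.3 F_nt − (F_nt / φF_nv) f_rv = 1.3·780 − (780/(0.75·469))·242.6 = 476 MPa, capped at F_nt → F'_nt = 476 MPa.
R_n = F'_nt · A_b · n = 476 × 706.9 × 2 / 1000 = 672.9 kN.
Design strength φR_n = 0.75 × 672.9 = 505 kN.

505 kN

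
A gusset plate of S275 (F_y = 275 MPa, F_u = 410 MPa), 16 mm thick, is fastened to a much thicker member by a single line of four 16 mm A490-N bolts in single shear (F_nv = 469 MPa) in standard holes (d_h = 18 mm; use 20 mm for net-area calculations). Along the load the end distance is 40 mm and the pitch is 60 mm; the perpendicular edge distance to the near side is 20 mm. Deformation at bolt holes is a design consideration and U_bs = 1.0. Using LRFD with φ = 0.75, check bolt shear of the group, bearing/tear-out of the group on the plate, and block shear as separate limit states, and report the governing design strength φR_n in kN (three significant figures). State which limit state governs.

283 kN (bolt shear governs)

Bolt shear: A_b = π·16²/4 = 201.1 mm²; R_n = 469 × 201.1 × 4 × 1 / 1000 = 377.2 kN → 0.75 × 377.2 = 283 kN.
Bearing: edge l_c = 31, r_n = 244 kN; interior l_c = 42, r_n = 251.9 kN; R_n = 244 + 3·251.9 = 999.7 kN → 750 kN.
Block shear: A_gv = 3520, A_nv = 2400, A_nt = 160 mm²; R_n = min(0.6F_uA_nv, 0.6F_yA_gv) + U_bs·F_u·A_nt = 646.4 kN → 485 kN.
Bolt shear governs: 283 kN.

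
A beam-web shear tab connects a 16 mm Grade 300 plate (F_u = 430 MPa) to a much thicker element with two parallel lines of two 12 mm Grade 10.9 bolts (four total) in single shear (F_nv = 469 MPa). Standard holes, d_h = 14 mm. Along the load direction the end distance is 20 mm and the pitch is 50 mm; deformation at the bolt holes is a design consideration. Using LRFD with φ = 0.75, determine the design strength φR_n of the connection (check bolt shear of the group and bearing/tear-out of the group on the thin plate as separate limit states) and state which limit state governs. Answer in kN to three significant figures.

Bolt shear: A_b = π·12²/4 = 113.1 mm²; R_n = 469 × 113.1 × 4 × 1 / 1000 = 212.2 kN → 0.75 × 212.2 = 159 kN.
Bearing (1.2 l_c t F_u ≤ 2.4 d t F_u): upper limit = 2.4·12·16·430 / 1000 = 198.1 kN.
  Edge l_c = 20 − 14/2 = 13 → r_n = 107.3 kN; interior l_c = 50 − 14 = 36 → r_n = 198.1 kN.
  R_n,bearing = 2·107.3 + 2·198.1 = 610.9 kN → 0.75 × 610.9 = 458 kN.
Bolt shear governs: 159 kN.

159 kN (bolt shear governs)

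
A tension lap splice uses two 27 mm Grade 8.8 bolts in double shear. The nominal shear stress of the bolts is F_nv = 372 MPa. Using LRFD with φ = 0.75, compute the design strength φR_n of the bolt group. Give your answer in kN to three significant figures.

639 kN

A_b = π × 27² / 4 = 572.6 mm².
R_n = F_nv · A_b · n · n_s = 372 × 572.6 × 2 × 2 / 1000 = 852 kN.
Design strength φR_n = 0.75 × 852 = 639 kN.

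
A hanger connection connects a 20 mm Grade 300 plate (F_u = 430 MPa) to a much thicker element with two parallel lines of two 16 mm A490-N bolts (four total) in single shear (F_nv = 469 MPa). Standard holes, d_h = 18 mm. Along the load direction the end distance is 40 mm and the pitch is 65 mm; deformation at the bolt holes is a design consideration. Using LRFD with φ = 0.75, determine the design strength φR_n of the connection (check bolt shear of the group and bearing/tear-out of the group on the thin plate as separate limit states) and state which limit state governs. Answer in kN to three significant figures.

Bolt shear: A_b = π·16²/4 = 201.1 mm²; R_n = 469 × 201.1 × 4 × 1 / 1000 = 377.2 kN → 0.75 × 377.2 = 283 kN.
Bearing (1.2 l_c t F_u ≤ 2.4 d t F_u): upper limit = 2.4·16·20·430 / 1000 = 330.2 kN.
  Edge l_c = 40 − 18/2 = 31 → r_n = 319.9 kN; interior l_c = 65 − 18 = 47 → r_n = 330.2 kN.
  R_n,bearing = 2·319.9 + 2·330.2 = 1300 kN → 0.75 × 1300 = 975 kN.
Bolt shear governs: 283 kN.

283 kN (bolt shear governs)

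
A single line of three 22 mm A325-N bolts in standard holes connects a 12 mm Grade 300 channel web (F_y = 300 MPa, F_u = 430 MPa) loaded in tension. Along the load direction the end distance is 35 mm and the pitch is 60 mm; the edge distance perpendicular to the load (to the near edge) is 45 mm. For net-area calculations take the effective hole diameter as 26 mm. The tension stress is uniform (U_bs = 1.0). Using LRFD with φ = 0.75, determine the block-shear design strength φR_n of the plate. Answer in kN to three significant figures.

Shear plane L_v = 35 + 2·60 = 155 mm; A_gv = 155 × 12 = 1860 mm².
A_nv = (155 − 2.5·26) × 12 = 1080 mm².
A_nt = (45 − 0.5·26) × 12 = 384 mm².
0.6 F_u A_nv = 278.6 kN; 0.6 F_y A_gv = 334.8 kN → shear rupture governs the shear term.
R_n = 278.6 + 1.0 × 430 × 384 / 1000 = 443.8 kN.
Design strength φR_n = 0.75 × 443.8 = 333 kN.

333 kN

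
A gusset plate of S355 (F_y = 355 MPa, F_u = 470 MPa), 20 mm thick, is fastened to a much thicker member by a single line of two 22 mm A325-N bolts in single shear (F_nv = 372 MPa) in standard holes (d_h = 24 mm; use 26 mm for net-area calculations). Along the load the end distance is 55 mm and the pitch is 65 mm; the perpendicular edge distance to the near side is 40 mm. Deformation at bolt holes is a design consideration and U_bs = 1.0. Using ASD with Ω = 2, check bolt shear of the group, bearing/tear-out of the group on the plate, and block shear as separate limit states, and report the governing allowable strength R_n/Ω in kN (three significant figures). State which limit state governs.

141 kN (bolt shear governs)

Bolt shear: A_b = π·22²/4 = 380.1 mm²; R_n = 372 × 380.1 × 2 × 1 / 1000 = 282.8 kN → 282.8 / 2 = 141 kN.
Bearing: edge l_c = 43, r_n = 485 kN; interior l_c = 41, r_n = 462.5 kN; R_n = 485 + 1·462.5 = 947.5 kN → 474 kN.
Block shear: A_gv = 2400, A_nv = 1620, A_nt = 540 mm²; R_n = min(0.6F_uA_nv, 0.6F_yA_gv) + U_bs·F_u·A_nt = 710.6 kN → 355 kN.
Bolt shear governs: 141 kN.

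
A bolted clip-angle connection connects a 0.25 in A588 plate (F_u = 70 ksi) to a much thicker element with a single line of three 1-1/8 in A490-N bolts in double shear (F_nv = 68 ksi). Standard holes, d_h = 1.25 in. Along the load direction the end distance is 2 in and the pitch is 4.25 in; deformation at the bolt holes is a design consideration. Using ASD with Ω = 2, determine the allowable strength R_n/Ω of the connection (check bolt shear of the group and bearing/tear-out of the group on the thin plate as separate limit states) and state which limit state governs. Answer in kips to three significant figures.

Bolt shear: A_b = π·1.125²/4 = 0.994 in²; R_n = 68 × 0.994 × 3 × 2 = 405.6 kips → 405.6 / 2 = 203 kips.
Bearing (1.2 l_c t F_u ≤ 2.4 d t F_u): upper limit = 2.4·1.125·0.25·70 = 47.25 kips.
  Edge l_c = 2 − 1.25/2 = 1.375 → r_n = 28.88 kips; interior l_c = 4.25 − 1.25 = 3 → r_n = 47.25 kips.
  R_n,bearing = 1·28.88 + 2·47.25 = 123.4 kips → 123.4 / 2 = 61.7 kips.
Bearing governs: 61.7 kips.

61.7 kips (bearing governs)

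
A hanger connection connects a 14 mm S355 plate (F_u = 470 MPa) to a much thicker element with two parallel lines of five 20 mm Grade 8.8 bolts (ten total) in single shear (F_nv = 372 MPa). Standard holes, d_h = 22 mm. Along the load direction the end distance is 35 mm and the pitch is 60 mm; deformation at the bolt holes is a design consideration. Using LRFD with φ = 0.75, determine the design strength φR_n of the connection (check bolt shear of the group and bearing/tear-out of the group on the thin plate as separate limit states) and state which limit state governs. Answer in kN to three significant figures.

Bolt shear: A_b = π·20²/4 = 314.2 mm²; R_n = 372 × 314.2 × 10 × 1 / 1000 = 1169 kN → 0.75 × 1169 = 877 kN.
Bearing (1.2 l_c t F_u ≤ 2.4 d t F_u): upper limit = 2.4·20·14·470 / 1000 = 315.8 kN.
  Edge l_c = 35 − 22/2 = 24 → r_n = 189.5 kN; interior l_c = 60 − 22 = 38 → r_n = 300 kN.
  R_n,bearing = 2·189.5 + 8·300 = 2779 kN → 0.75 × 2779 = 2080 kN.
Bolt shear governs: 877 kN.

877 kN (bolt shear governs)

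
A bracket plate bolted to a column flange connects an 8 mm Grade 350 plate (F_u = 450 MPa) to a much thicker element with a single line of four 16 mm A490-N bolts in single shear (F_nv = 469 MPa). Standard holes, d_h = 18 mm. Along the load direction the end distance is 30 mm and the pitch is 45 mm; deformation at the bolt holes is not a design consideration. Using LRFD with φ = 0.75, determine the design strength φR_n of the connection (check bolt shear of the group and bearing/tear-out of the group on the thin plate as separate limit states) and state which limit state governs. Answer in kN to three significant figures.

Bolt shear: A_b = π·16²/4 = 201.1 mm²; R_n = 469 × 201.1 × 4 × 1 / 1000 = 377.2 kN → 0.75 × 377.2 = 283 kN.
Bearing (1.5 l_c t F_u ≤ 3.0 d t F_u): upper limit = 3.0·16·8·450 / 1000 = 172.8 kN.
  Edge l_c = 30 − 18/2 = 21 → r_n = 113.4 kN; interior l_c = 45 − 18 = 27 → r_n = 145.8 kN.
  R_n,bearing = 1·113.4 + 3·145.8 = 550.8 kN → 0.75 × 550.8 = 413 kN.
Bolt shear governs: 283 kN.

283 kN (bolt shear governs)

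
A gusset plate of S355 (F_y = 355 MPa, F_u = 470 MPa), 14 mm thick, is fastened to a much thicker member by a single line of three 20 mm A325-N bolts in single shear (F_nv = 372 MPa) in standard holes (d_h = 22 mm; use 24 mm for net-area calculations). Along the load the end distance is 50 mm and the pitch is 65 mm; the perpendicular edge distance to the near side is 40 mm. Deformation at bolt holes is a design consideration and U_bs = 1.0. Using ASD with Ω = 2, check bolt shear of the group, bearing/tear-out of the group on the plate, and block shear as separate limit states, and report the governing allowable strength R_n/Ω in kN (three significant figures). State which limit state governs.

175 kN (bolt shear governs)

Bolt shear: A_b = π·20²/4 = 314.2 mm²; R_n = 372 × 314.2 × 3 × 1 / 1000 = 350.6 kN → 350.6 / 2 = 175 kN.
Bearing: edge l_c = 39, r_n = 307.9 kN; interior l_c = 43, r_n = 315.8 kN; R_n = 307.9 + 2·315.8 = 939.6 kN → 470 kN.
Block shear: A_gv = 2520, A_nv = 1680, A_nt = 392 mm²; R_n = min(0.6F_uA_nv, 0.6F_yA_gv) + U_bs·F_u·A_nt = 658 kN → 329 kN.
Bolt shear governs: 175 kN.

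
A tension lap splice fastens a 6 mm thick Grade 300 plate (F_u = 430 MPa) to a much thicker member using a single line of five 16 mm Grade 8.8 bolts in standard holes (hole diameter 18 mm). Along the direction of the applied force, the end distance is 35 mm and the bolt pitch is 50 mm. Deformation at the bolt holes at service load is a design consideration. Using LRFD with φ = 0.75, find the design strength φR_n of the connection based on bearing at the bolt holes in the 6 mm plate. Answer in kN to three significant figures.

Per bolt r_n = 1.2 l_c t F_u ≤ 2.4 d t F_u; upper limit = 2.4 × 16 × 6 × 430 / 1000 = 99.07 kN.
Edge bolt: l_c = 35 − 18/2 = 26 mm → 1.2 × 26 × 6 × 430 / 1000 = 80.5 → r_n = 80.5 kN.
Interior bolts: l_c = 50 − 18 = 32 mm → 1.2 × 32 × 6 × 430 / 1000 = 99.07 → r_n = 99.07 kN.
R_n = 1 × 80.5 + 4 × 99.07 = 476.8 kN.
Design strength φR_n = 0.75 × 476.8 = 358 kN.

358 kN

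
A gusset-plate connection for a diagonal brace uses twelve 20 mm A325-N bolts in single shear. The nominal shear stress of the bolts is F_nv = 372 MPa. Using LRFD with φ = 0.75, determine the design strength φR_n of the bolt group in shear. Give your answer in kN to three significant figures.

1050 kN

A_b = π × 20² / 4 = 314.2 mm².
R_n = F_nv · A_b · n · n_s = 372 × 314.2 × 12 × 1 / 1000 = 1402 kN.
Design strength φR_n = 0.75 × 1402 = 1050 kN.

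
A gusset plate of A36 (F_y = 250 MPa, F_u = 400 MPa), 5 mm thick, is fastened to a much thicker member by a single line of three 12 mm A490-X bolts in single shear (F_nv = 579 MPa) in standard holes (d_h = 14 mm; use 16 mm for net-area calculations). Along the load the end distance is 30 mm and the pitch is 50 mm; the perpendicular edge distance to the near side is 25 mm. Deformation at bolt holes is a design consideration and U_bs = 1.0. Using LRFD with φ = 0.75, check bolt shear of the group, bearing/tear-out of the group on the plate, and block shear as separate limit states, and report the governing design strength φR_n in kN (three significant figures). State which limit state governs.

98.6 kN (block shear governs)

Bolt shear: A_b = π·12²/4 = 113.1 mm²; R_n = 579 × 113.1 × 3 × 1 / 1000 = 196.5 kN → 0.75 × 196.5 = 147 kN.
Bearing: edge l_c = 23, r_n = 55.2 kN; interior l_c = 36, r_n = 57.6 kN; R_n = 55.2 + 2·57.6 = 170.4 kN → 128 kN.
Block shear: A_gv = 650, A_nv = 450, A_nt = 85 mm²; R_n = min(0.6F_uA_nv, 0.6F_yA_gv) + U_bs·F_u·A_nt = 131.5 kN → 98.6 kN.
Block shear governs: 98.6 kN.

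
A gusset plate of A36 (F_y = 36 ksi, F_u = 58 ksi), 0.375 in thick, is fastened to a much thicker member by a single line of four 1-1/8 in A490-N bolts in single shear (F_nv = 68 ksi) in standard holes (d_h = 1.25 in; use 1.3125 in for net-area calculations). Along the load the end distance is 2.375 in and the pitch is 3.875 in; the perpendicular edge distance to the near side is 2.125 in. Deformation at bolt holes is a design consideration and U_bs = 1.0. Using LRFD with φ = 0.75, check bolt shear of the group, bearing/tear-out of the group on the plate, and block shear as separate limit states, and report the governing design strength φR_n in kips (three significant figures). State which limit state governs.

Bolt shear: A_b = π·1.125²/4 = 0.994 in²; R_n = 68 × 0.994 × 4 × 1 = 270.4 kips → 0.75 × 270.4 = 203 kips.
Bearing: edge l_c = 1.75, r_n = 45.68 kips; interior l_c = 2.625, r_n = 58.72 kips; R_n = 45.68 + 3·58.72 = 221.8 kips → 166 kips.
Block shear: A_gv = 5.25, A_nv = 3.527, A_nt = 0.5508 in²; R_n = min(0.6F_uA_nv, 0.6F_yA_gv) + U_bs·F_u·A_nt = 145.3 kips → 109 kips.
Block shear governs: 109 kips.

109 kips (block shear governs)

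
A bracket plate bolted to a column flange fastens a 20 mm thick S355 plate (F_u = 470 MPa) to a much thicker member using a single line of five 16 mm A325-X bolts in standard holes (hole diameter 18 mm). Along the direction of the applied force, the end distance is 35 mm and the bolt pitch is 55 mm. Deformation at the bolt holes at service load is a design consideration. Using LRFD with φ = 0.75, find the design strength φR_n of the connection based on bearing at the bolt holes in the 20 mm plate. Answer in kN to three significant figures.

1300 kN

Per bolt r_n = 1.2 l_c t F_u ≤ 2.4 d t F_u; upper limit = 2.4 × 16 × 20 × 470 / 1000 = 361 kN.
Edge bolt: l_c = 35 − 18/2 = 26 mm → 1.2 × 26 × 20 × 470 / 1000 = 293.3 → r_n = 293.3 kN.
Interior bolts: l_c = 55 − 18 = 37 mm → 1.2 × 37 × 20 × 470 / 1000 = 417.4 → r_n = 361 kN.
R_n = 1 × 293.3 + 4 × 361 = 1737 kN.
Design strength φR_n = 0.75 × 1737 = 1300 kN.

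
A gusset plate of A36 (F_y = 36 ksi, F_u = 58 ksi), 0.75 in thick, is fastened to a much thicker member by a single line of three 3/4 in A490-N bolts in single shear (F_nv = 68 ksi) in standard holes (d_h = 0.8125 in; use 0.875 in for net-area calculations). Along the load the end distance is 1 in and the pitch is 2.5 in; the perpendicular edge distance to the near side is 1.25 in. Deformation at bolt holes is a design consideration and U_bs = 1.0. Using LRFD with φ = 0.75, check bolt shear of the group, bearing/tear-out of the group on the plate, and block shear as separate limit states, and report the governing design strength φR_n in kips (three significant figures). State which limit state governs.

Bolt shear: A_b = π·0.75²/4 = 0.4418 in²; R_n = 68 × 0.4418 × 3 × 1 = 90.12 kips → 0.75 × 90.12 = 67.6 kips.
Bearing: edge l_c = 0.5938, r_n = 30.99 kips; interior l_c = 1.688, r_n = 78.3 kips; R_n = 30.99 + 2·78.3 = 187.6 kips → 141 kips.
Block shear: A_gv = 4.5, A_nv = 2.859, A_nt = 0.6094 in²; R_n = min(0.6F_uA_nv, 0.6F_yA_gv) + U_bs·F_u·A_nt = 132.5 kips → 99.4 kips.
Bolt shear governs: 67.6 kips.

67.6 kips (bolt shear governs)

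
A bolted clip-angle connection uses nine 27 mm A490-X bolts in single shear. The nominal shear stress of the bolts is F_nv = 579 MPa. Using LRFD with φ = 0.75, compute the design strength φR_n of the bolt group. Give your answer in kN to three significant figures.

A_b = π × 27² / 4 = 572.6 mm².
R_n = F_nv · A_b · n · n_s = 579 × 572.6 × 9 × 1 / 1000 = 2984 kN.
Design strength φR_n = 0.75 × 2984 = 2240 kN.

2240 kN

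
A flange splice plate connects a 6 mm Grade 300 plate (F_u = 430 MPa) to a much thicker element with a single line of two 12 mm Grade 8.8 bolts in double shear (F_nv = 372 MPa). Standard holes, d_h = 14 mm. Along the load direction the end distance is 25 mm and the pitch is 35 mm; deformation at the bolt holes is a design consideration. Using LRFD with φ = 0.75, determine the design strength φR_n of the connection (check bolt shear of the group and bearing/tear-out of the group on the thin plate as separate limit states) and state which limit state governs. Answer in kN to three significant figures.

90.6 kN (bearing governs)

Bolt shear: A_b = π·12²/4 = 113.1 mm²; R_n = 372 × 113.1 × 2 × 2 / 1000 = 168.3 kN → 0.75 × 168.3 = 126 kN.
Bearing (1.2 l_c t F_u ≤ 2.4 d t F_u): upper limit = 2.4·12·6·430 / 1000 = 74.3 kN.
  Edge l_c = 25 − 14/2 = 18 → r_n = 55.73 kN; interior l_c = 35 − 14 = 21 → r_n = 65.02 kN.
  R_n,bearing = 1·55.73 + 1·65.02 = 120.7 kN → 0.75 × 120.7 = 90.6 kN.
Bearing governs: 90.6 kN.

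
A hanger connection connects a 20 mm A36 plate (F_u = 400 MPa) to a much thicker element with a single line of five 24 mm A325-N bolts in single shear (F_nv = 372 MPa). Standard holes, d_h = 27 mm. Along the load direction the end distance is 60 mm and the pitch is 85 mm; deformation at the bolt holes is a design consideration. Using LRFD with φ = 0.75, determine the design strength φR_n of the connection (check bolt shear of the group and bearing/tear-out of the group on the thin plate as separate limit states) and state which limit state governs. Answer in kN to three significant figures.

631 kN (bolt shear governs)

Bolt shear: A_b = π·24²/4 = 452.4 mm²; R_n = 372 × 452.4 × 5 × 1 / 1000 = 841.4 kN → 0.75 × 841.4 = 631 kN.
Bearing (1.2 l_c t F_u ≤ 2.4 d t F_u): upper limit = 2.4·24·20·400 / 1000 = 460.8 kN.
  Edge l_c = 60 − 27/2 = 46.5 → r_n = 446.4 kN; interior l_c = 85 − 27 = 58 → r_n = 460.8 kN.
  R_n,bearing = 1·446.4 + 4·460.8 = 2290 kN → 0.75 × 2290 = 1720 kN.
Bolt shear governs: 631 kN.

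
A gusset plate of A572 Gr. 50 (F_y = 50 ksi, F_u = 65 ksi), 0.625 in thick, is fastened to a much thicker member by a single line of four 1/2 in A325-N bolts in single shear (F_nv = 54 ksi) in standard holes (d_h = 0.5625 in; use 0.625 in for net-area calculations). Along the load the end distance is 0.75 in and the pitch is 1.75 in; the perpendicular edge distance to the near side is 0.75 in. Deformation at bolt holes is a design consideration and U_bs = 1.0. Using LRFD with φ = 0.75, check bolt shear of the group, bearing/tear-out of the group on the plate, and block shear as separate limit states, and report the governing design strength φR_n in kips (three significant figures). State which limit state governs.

31.8 kips (bolt shear governs)

Bolt shear: A_b = π·0.5²/4 = 0.1963 in²; R_n = 54 × 0.1963 × 4 × 1 = 42.41 kips → 0.75 × 42.41 = 31.8 kips.
Bearing: edge l_c = 0.4688, r_n = 22.85 kips; interior l_c = 1.188, r_n = 48.75 kips; R_n = 22.85 + 3·48.75 = 169.1 kips → 127 kips.
Block shear: A_gv = 3.75, A_nv = 2.383, A_nt = 0.2734 in²; R_n = min(0.6F_uA_nv, 0.6F_yA_gv) + U_bs·F_u·A_nt = 110.7 kips → 83 kips.
Bolt shear governs: 31.8 kips.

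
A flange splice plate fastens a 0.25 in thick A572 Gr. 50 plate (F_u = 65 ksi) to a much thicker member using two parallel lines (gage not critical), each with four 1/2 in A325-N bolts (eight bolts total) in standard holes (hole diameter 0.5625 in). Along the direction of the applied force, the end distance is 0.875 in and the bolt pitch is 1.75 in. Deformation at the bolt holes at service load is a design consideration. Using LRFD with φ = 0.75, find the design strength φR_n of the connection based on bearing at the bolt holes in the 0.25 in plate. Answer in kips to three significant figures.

105 kips

Per bolt r_n = 1.2 l_c t F_u ≤ 2.4 d t F_u; upper limit = 2.4 × 0.5 × 0.25 × 65 = 19.5 kips.
Edge bolt: l_c = 0.875 − 0.5625/2 = 0.5938 in → 1.2 × 0.5938 × 0.25 × 65 = 11.58 → r_n = 11.58 kips.
Interior bolts: l_c = 1.75 − 0.5625 = 1.188 in → 1.2 × 1.188 × 0.25 × 65 = 23.16 → r_n = 19.5 kips.
R_n = 2 × 11.58 + 6 × 19.5 = 140.2 kips.
Design strength φR_n = 0.75 × 140.2 = 105 kips.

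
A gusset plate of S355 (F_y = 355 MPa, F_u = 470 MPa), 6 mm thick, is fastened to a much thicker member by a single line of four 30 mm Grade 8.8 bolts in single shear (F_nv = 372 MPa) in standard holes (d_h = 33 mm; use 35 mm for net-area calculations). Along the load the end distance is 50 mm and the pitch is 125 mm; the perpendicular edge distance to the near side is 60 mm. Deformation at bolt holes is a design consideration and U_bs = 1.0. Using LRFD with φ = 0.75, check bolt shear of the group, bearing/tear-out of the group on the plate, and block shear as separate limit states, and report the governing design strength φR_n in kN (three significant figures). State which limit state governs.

Bolt shear: A_b = π·30²/4 = 706.9 mm²; R_n = 372 × 706.9 × 4 × 1 / 1000 = 1052 kN → 0.75 × 1052 = 789 kN.
Bearing: edge l_c = 33.5, r_n = 113.4 kN; interior l_c = 92, r_n = 203 kN; R_n = 113.4 + 3·203 = 722.5 kN → 542 kN.
Block shear: A_gv = 2550, A_nv = 1815, A_nt = 255 mm²; R_n = min(0.6F_uA_nv, 0.6F_yA_gv) + U_bs·F_u·A_nt = 631.7 kN → 474 kN.
Block shear governs: 474 kN.

474 kN (block shear governs)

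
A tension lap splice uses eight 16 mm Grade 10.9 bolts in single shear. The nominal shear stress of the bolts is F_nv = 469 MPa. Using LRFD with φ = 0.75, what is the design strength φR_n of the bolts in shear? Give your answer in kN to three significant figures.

566 kN

A_b = π × 16² / 4 = 201.1 mm².
R_n = F_nv · A_b · n · n_s = 469 × 201.1 × 8 × 1 / 1000 = 754.4 kN.
Design strength φR_n = 0.75 × 754.4 = 566 kN.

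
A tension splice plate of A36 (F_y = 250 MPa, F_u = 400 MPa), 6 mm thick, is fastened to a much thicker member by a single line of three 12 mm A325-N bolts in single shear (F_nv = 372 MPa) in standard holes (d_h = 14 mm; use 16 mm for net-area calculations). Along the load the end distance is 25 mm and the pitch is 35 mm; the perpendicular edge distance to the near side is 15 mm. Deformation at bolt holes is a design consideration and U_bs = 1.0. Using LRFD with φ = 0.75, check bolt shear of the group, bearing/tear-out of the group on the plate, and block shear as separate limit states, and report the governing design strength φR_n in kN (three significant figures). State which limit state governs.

72 kN (block shear governs)

Bolt shear: A_b = π·12²/4 = 113.1 mm²; R_n = 372 × 113.1 × 3 × 1 / 1000 = 126.2 kN → 0.75 × 126.2 = 94.7 kN.
Bearing: edge l_c = 18, r_n = 51.84 kN; interior l_c = 21, r_n = 60.48 kN; R_n = 51.84 + 2·60.48 = 172.8 kN → 130 kN.
Block shear: A_gv = 570, A_nv = 330, A_nt = 42 mm²; R_n = min(0.6F_uA_nv, 0.6F_yA_gv) + U_bs·F_u·A_nt = 96 kN → 72 kN.
Block shear governs: 72 kN.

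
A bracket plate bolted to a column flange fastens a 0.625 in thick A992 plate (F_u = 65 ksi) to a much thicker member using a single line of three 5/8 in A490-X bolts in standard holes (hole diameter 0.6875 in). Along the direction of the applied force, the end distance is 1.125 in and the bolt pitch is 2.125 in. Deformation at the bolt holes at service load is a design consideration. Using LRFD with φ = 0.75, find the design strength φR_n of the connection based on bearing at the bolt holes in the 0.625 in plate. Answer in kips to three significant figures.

120 kips

Per bolt r_n = 1.2 l_c t F_u ≤ 2.4 d t F_u; upper limit = 2.4 × 0.625 × 0.625 × 65 = 60.94 kips.
Edge bolt: l_c = 1.125 − 0.6875/2 = 0.7812 in → 1.2 × 0.7812 × 0.625 × 65 = 38.09 → r_n = 38.09 kips.
Interior bolts: l_c = 2.125 − 0.6875 = 1.438 in → 1.2 × 1.438 × 0.625 × 65 = 70.08 → r_n = 60.94 kips.
R_n = 1 × 38.09 + 2 × 60.94 = 160 kips.
Design strength φR_n = 0.75 × 160 = 120 kips.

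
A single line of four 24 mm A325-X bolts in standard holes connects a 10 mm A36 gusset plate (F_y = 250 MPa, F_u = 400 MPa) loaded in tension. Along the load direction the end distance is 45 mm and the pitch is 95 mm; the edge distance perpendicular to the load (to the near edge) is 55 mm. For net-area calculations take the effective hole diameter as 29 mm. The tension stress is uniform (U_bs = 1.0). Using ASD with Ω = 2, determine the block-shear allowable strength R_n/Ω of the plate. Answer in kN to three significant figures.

Shear plane L_v = 45 + 3·95 = 330 mm; A_gv = 330 × 10 = 3300 mm².
A_nv = (330 − 3.5·29) × 10 = 2285 mm².
A_nt = (55 − 0.5·29) × 10 = 405 mm².
0.6 F_u A_nv = 548.4 kN; 0.6 F_y A_gv = 495 kN → shear yielding governs the shear term.
R_n = 495 + 1.0 × 400 × 405 / 1000 = 657 kN.
Allowable strength R_n/Ω = 657 / 2 = 328 kN.

328 kN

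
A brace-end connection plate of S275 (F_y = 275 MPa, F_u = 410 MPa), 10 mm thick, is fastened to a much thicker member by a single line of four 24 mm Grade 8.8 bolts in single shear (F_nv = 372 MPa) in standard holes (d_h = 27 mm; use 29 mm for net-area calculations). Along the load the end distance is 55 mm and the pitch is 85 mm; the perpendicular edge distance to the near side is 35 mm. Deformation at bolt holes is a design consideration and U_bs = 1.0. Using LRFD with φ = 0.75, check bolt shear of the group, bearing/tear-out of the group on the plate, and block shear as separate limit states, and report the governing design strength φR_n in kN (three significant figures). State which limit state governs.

447 kN (block shear governs)

Bolt shear: A_b = π·24²/4 = 452.4 mm²; R_n = 372 × 452.4 × 4 × 1 / 1000 = 673.2 kN → 0.75 × 673.2 = 505 kN.
Bearing: edge l_c = 41.5, r_n = 204.2 kN; interior l_c = 58, r_n = 236.2 kN; R_n = 204.2 + 3·236.2 = 912.7 kN → 684 kN.
Block shear: A_gv = 3100, A_nv = 2085, A_nt = 205 mm²; R_n = min(0.6F_uA_nv, 0.6F_yA_gv) + U_bs·F_u·A_nt = 595.6 kN → 447 kN.
Block shear governs: 447 kN.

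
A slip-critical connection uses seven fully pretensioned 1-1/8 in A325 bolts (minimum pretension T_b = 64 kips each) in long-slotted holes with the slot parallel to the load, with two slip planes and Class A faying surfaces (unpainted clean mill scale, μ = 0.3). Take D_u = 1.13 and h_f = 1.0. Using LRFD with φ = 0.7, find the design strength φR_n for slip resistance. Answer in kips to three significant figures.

R_n = μ · D_u · h_f · T_b · n_s · n_b = 0.3 × 1.13 × 1.0 × 64 × 2 × 7 = 303.7 kips.
Design strength φR_n = 0.7 × 303.7 = 213 kips.

213 kips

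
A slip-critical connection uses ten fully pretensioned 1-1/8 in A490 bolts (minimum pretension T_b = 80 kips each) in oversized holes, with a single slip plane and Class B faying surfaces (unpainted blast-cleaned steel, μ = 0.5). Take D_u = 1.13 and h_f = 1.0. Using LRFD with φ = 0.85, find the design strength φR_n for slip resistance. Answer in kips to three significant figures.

384 kips

R_n = μ · D_u · h_f · T_b · n_s · n_b = 0.5 × 1.13 × 1.0 × 80 × 1 × 10 = 452 kips.
Design strength φR_n = 0.85 × 452 = 384 kips.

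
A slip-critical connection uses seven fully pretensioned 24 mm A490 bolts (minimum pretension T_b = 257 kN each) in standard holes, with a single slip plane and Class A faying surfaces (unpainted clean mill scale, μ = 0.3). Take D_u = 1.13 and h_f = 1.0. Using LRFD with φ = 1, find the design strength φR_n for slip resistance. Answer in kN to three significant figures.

610 kN

R_n = μ · D_u · h_f · T_b · n_s · n_b = 0.3 × 1.13 × 1.0 × 257 × 1 × 7 = 609.9 kN.
Design strength φR_n = 1 × 609.9 = 610 kN.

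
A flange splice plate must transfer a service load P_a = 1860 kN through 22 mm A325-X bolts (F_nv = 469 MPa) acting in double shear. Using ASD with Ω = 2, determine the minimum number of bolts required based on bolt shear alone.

A_b = π·22²/4 = 380.1 mm².
Per-bolt allowable strength R_n/Ω = 469 × 380.1 × 2 / 1000 / 2 = 178.3 kN.
n ≥ 1860 / 178.3 = 10.43 → use 11 bolts.

11 bolts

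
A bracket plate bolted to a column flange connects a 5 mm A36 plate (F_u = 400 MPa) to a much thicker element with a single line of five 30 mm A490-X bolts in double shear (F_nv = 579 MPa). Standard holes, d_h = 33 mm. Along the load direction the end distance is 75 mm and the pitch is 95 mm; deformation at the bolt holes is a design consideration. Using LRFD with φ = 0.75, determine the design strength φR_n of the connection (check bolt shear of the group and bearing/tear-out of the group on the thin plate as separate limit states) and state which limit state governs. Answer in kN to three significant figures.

537 kN (bearing governs)

Bolt shear: A_b = π·30²/4 = 706.9 mm²; R_n = 579 × 706.9 × 5 × 2 / 1000 = 4093 kN → 0.75 × 4093 = 3070 kN.
Bearing (1.2 l_c t F_u ≤ 2.4 d t F_u): upper limit = 2.4·30·5·400 / 1000 = 144 kN.
  Edge l_c = 75 − 33/2 = 58.5 → r_n = 140.4 kN; interior l_c = 95 − 33 = 62 → r_n = 144 kN.
  R_n,bearing = 1·140.4 + 4·144 = 716.4 kN → 0.75 × 716.4 = 537 kN.
Bearing governs: 537 kN.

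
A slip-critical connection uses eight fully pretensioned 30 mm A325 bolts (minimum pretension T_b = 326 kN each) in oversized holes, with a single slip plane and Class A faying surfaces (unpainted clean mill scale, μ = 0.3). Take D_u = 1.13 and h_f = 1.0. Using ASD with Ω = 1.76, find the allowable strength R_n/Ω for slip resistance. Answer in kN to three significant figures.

R_n = μ · D_u · h_f · T_b · n_s · n_b = 0.3 × 1.13 × 1.0 × 326 × 1 × 8 = 884.1 kN.
Allowable strength R_n/Ω = 884.1 / 1.76 = 502 kN.

502 kN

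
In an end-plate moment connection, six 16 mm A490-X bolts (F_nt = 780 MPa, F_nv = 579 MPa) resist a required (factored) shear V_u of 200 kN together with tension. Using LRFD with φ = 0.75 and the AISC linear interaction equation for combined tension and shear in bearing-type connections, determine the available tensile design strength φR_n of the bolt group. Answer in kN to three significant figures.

648 kN

A_b = π·16²/4 = 201.1 mm²; f_rv = 200 × 1000 / (6 × 201.1) = 165.8 MPa.
F'_nt = 1.3 F_nt − (F_nt / φF_nv) f_rv = 1.3·780 − (780/(0.75·579))·165.8 = 716.2 MPa, capped at F_nt → F'_nt = 716.2 MPa.
R_n = F'_nt · A_b · n = 716.2 × 201.1 × 6 / 1000 = 864 kN.
Design strength φR_n = 0.75 × 864 = 648 kN.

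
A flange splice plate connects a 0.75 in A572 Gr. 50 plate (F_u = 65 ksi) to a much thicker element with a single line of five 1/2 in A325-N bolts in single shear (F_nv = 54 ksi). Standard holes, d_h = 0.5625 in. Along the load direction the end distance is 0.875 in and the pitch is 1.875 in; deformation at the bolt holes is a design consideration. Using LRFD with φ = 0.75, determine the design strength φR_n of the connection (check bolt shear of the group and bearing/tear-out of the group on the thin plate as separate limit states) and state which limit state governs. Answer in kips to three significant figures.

39.8 kips (bolt shear governs)

Bolt shear: A_b = π·0.5²/4 = 0.1963 in²; R_n = 54 × 0.1963 × 5 × 1 = 53.01 kips → 0.75 × 53.01 = 39.8 kips.
Bearing (1.2 l_c t F_u ≤ 2.4 d t F_u): upper limit = 2.4·0.5·0.75·65 = 58.5 kips.
  Edge l_c = 0.875 − 0.5625/2 = 0.5938 → r_n = 34.73 kips; interior l_c = 1.875 − 0.5625 = 1.312 → r_n = 58.5 kips.
  R_n,bearing = 1·34.73 + 4·58.5 = 268.7 kips → 0.75 × 268.7 = 202 kips.
Bolt shear governs: 39.8 kips.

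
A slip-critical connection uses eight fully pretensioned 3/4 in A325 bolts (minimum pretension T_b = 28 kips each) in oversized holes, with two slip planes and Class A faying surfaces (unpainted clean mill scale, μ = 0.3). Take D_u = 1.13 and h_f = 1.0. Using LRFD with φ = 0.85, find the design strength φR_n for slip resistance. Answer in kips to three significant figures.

129 kips

R_n = μ · D_u · h_f · T_b · n_s · n_b = 0.3 × 1.13 × 1.0 × 28 × 2 × 8 = 151.9 kips.
Design strength φR_n = 0.85 × 151.9 = 129 kips.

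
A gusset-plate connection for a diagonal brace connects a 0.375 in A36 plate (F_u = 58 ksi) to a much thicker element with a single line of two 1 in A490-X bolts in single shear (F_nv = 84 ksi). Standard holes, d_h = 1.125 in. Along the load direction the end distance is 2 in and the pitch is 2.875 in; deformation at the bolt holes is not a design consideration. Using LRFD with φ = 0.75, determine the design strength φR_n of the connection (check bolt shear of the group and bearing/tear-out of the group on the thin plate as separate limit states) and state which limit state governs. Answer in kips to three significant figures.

78 kips (bearing governs)

Bolt shear: A_b = π·1²/4 = 0.7854 in²; R_n = 84 × 0.7854 × 2 × 1 = 131.9 kips → 0.75 × 131.9 = 99 kips.
Bearing (1.5 l_c t F_u ≤ 3.0 d t F_u): upper limit = 3.0·1·0.375·58 = 65.25 kips.
  Edge l_c = 2 − 1.125/2 = 1.438 → r_n = 46.9 kips; interior l_c = 2.875 − 1.125 = 1.75 → r_n = 57.09 kips.
  R_n,bearing = 1·46.9 + 1·57.09 = 104 kips → 0.75 × 104 = 78 kips.
Bearing governs: 78 kips.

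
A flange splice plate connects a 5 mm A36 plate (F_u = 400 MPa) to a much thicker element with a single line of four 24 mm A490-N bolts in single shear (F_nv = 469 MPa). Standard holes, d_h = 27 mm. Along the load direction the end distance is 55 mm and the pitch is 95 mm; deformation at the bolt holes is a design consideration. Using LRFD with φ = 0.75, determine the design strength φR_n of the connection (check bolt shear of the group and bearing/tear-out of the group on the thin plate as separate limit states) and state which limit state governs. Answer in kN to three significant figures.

Bolt shear: A_b = π·24²/4 = 452.4 mm²; R_n = 469 × 452.4 × 4 × 1 / 1000 = 848.7 kN → 0.75 × 848.7 = 637 kN.
Bearing (1.2 l_c t F_u ≤ 2.4 d t F_u): upper limit = 2.4·24·5·400 / 1000 = 115.2 kN.
  Edge l_c = 55 − 27/2 = 41.5 → r_n = 99.6 kN; interior l_c = 95 − 27 = 68 → r_n = 115.2 kN.
  R_n,bearing = 1·99.6 + 3·115.2 = 445.2 kN → 0.75 × 445.2 = 334 kN.
Bearing governs: 334 kN.

334 kN (bearing governs)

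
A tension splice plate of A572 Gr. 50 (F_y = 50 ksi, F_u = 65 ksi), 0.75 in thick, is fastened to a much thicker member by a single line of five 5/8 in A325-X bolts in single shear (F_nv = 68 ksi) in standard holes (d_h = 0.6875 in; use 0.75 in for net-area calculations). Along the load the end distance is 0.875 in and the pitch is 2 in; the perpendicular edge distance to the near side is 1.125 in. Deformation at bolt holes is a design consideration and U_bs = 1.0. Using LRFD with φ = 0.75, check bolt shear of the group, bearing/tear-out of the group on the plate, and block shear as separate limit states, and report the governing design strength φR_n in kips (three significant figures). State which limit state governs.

78.2 kips (bolt shear governs)

Bolt shear: A_b = π·0.625²/4 = 0.3068 in²; R_n = 68 × 0.3068 × 5 × 1 = 104.3 kips → 0.75 × 104.3 = 78.2 kips.
Bearing: edge l_c = 0.5312, r_n = 31.08 kips; interior l_c = 1.312, r_n = 73.12 kips; R_n = 31.08 + 4·73.12 = 323.6 kips → 243 kips.
Block shear: A_gv = 6.656, A_nv = 4.125, A_nt = 0.5625 in²; R_n = min(0.6F_uA_nv, 0.6F_yA_gv) + U_bs·F_u·A_nt = 197.4 kips → 148 kips.
Bolt shear governs: 78.2 kips.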